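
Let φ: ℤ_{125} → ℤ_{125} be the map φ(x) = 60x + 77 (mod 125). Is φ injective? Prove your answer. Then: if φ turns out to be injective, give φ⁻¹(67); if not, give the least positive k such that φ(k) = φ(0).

We have gcd(60, 125) = 5 > 1. Taking s = 0 and t = 25: φ(0) = 77 and φ(25) = 60·25 + 77 = 1577 ≡ 77 (mod 125).
So φ(0) = φ(25) while 0 ≠ 25, thus φ is not injective.
Since φ is not injective, we find the least positive k with φ(k) = φ(0): this means 60k ≡ 0 (mod 125), i.e. 125 ∣ 60k. Since gcd(60, 125) = 5, dividing through by 5 this holds exactly when 25 ∣ 12k, and as gcd(12, 25) = 1, exactly when 25 ∣ k.
The smallest positive such k is 25.

25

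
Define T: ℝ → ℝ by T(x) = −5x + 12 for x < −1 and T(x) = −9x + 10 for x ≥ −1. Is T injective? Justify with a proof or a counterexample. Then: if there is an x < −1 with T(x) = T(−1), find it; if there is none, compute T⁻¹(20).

-7/5

Both pieces are strictly decreasing (slopes −5 and −9), so each is injective on its own interval.
The left piece maps (−∞, −1) onto (17, ∞); the right piece maps [−1, ∞) onto (−∞, 19].
These images overlap. In particular T(−1) = 19 (right piece), and solving −5x + 12 = 19 on the left piece gives x = −7/5 < −1.
So T(−7/5) = T(−1) with −7/5 ≠ −1, and T is not injective. This x = −7/5 is the requested value below −1.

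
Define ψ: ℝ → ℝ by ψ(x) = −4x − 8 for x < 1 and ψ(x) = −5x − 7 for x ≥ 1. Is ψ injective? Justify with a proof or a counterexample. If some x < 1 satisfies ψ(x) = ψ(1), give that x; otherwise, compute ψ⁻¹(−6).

-1/2

Both pieces are strictly decreasing (slopes −4 and −5), so each is injective on its own interval.
The left piece maps (−∞, 1) onto (−12, ∞); the right piece maps [1, ∞) onto (−∞, −12].
These images are disjoint, so no value is attained by both pieces. Hence ψ is injective.
Because the two images are disjoint, no x < 1 has ψ(x) = ψ(1), so we compute ψ⁻¹(−6): −6 lies in (−12, ∞), so solve −4x − 8 = −6: x = (−6 + 8)/(−4) = −1/2.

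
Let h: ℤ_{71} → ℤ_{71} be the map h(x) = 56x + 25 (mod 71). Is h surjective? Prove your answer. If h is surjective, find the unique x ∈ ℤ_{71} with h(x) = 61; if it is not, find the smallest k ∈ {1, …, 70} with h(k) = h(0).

By definition, h is surjective if every y in the codomain equals h(x) for some x in the domain.
Since gcd(56, 71) = 1, 56 is invertible modulo 71. Euclid's algorithm: 71 = 1·56 + 15, 56 = 3·15 + 11, 15 = 1·11 + 4, 11 = 2·4 + 3, 4 = 1·3 + 1; back-substituting gives 1 = 52·56 − 41·71, so 56⁻¹ ≡ 52 (mod 71).
For any y ∈ ℤ_{71}, x = 52(y − 25) mod 71 satisfies h(x) = 56·52(y − 25) + 25 ≡ y (since 56·52 ≡ 1 mod 71). So every y has a preimage.
Thus h is surjective.
Since h is surjective, we compute h⁻¹(61): solve 56x + 25 ≡ 61 (mod 71), i.e. 56x ≡ 36 (mod 71).
Multiplying by 56⁻¹ = 52 gives x ≡ 52·36 = 1872 = 26·71 + 26 ≡ 26 (mod 71).
Check: h(26) = 56·26 + 25 = 1481 = 20·71 + 61 ≡ 61 (mod 71).

26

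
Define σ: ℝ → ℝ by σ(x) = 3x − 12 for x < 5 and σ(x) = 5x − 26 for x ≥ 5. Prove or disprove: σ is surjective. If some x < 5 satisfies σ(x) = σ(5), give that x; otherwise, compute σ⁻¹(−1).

11/3

Both pieces are strictly increasing (slopes 3 and 5), so each is injective on its own interval.
The left piece maps (−∞, 5) onto (−∞, 3); the right piece maps [5, ∞) onto [−1, ∞).
The union (−∞, 3) ∪ [−1, ∞) covers ℝ, so σ is surjective.
For the follow-up: the images overlap, so an x < 5 with σ(x) = σ(5) exists. σ(5) = −1; solving 3x − 12 = −1 for x < 5 gives x = (−1 + 12)/3 = 11/3.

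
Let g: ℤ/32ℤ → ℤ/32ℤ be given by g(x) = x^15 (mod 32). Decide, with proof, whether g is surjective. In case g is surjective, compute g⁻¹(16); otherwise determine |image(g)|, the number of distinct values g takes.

17

g(0) = 0^15 = 0.
g(2): Repeated squaring mod 32: 2^1 ≡ 2, 2^2 ≡ 2² = 4, 2^4 ≡ 4² = 16, 2^8 ≡ 16² = 256 ≡ 0. Since 15 = 8 + 4 + 2 + 1, 2^15 ≡ 0·16·4·2: 0·16 = 0, then 0·4 = 0, then 0·2 = 0. So 2^15 ≡ 0 (mod 32).
So g(0) = g(2) = 0 while 0 ≠ 2, thus g is not injective.
A non-injective map from the 32-element set ℤ/32ℤ to itself takes at most 31 distinct values, so it cannot be surjective. Hence g is not surjective.
Since g is not surjective, we determine |image(g)|. Computing x^15 mod 32 for each x (by repeated squaring, reducing mod 32 at every step), the values g(0), g(1), …, g(31) are: 0, 1, 0, 11, 0, 13, 0, 23, 0, 25, 0, 3, 0, 5, 0, 15, 0, 17, 0, 27, 0, 29, 0, 7, 0, 9, 0, 19, 0, 21, 0, 31.
The distinct values are {0, 1, 3, 5, 7, 9, 11, 13, 15, 17, 19, 21, 23, 25, 27, 29, 31}; there are 17 of them.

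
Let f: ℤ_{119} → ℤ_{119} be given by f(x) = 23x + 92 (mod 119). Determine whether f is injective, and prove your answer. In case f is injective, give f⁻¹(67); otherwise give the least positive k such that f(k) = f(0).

61

Recall that injectivity means: for all a, b in the domain, f(a) = f(b) implies a = b.
If f(a) = f(b), then 23a ≡ 23b (mod 119). Because gcd(23, 119) = 1, we may cancel 23 to get a ≡ b (mod 119).
So f is injective.
We now compute 23⁻¹ mod 119 explicitly. Euclid's algorithm: 119 = 5·23 + 4, 23 = 5·4 + 3, 4 = 1·3 + 1; back-substituting gives 1 = 88·23 − 17·119, so 23⁻¹ ≡ 88 (mod 119).
Since f is injective, we find f⁻¹(67): we need 23x ≡ 67 − 92 ≡ 94 (mod 119). Using 23⁻¹ = 88: x ≡ 88·94 = 8272 = 69·119 + 61, so x = 61.
Check: f(61) = 23·61 + 92 = 1495 = 12·119 + 67 ≡ 67 (mod 119).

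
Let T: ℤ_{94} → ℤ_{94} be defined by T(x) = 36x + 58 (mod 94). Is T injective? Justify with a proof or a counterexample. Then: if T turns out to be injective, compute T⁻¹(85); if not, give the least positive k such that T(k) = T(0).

47

Recall: T is injective when T(s) = T(t) forces s = t.
We have gcd(36, 94) = 2 > 1. Taking s = 0 and t = 47: T(0) = 58 and T(47) = 36·47 + 58 = 1750 ≡ 58 (mod 94).
So T(0) = T(47) while 0 ≠ 47, so T is not injective.
Since T is not injective, we find the least positive k with T(k) = T(0): this means 36k ≡ 0 (mod 94), i.e. 94 ∣ 36k. Since gcd(36, 94) = 2, dividing through by 2 this holds exactly when 47 ∣ 18k, and as gcd(18, 47) = 1, exactly when 47 ∣ k.
The smallest positive such k is 47.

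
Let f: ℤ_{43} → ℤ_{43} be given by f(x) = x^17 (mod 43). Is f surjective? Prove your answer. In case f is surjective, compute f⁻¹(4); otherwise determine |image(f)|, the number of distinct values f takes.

35

Since 43 is prime, the nonzero elements of ℤ_{43} form a cyclic group of order 42.
As gcd(17, 42) = 1, raising to the 17th power is a bijection on this group: if s^17 ≡ t^17 then (st^{−1})^17 = 1, and the only element of order dividing gcd(17, 42) = 1 is 1, so s = t.
With f(0) = 0 this makes f injective on all of ℤ_{43}, hence bijective (finite equal-size domain and codomain). In particular f is surjective.
Since f is surjective, we find the preimage of 4. The inverse of x ↦ x^17 on (ℤ_{43})^× is x ↦ x^5, because 17·5 = 85 = 2·42 + 1 ≡ 1 (mod 42) and x^{42} = 1 for x ≠ 0 (Fermat). So f⁻¹(4) = 4^5 mod 43.
Repeated squaring mod 43: 4^1 ≡ 4, 4^2 ≡ 4² = 16, 4^4 ≡ 16² = 256 ≡ 41. Since 5 = 4 + 1, 4^5 ≡ 41·4: 41·4 = 164 ≡ 35. So 4^5 ≡ 35 (mod 43).
Hence f⁻¹(4) = 35.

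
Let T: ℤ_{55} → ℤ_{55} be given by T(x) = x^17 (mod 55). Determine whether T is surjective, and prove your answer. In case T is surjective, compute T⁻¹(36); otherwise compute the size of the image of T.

16

Computing x^17 mod 55 for each x (by repeated squaring, reducing mod 55 at every step), the values T(0), T(1), …, T(54) are: 0, 1, 7, 53, 49, 25, 41, 17, 13, 4, 10, 11, 12, 18, 9, 5, 36, 52, 28, 24, 15, 21, 22, 23, 29, 20, 16, 47, 8, 39, 35, 26, 32, 33, 34, 40, 31, 27, 3, 19, 50, 46, 37, 43, 44, 45, 51, 42, 38, 14, 30, 6, 2, 48, 54.
Every element of ℤ_{55} appears exactly once in this list, so T is a bijection, and in particular surjective.
Since T is surjective, we read off the preimage of 36 from the same table: T(16) = 36, so T⁻¹(36) = 16.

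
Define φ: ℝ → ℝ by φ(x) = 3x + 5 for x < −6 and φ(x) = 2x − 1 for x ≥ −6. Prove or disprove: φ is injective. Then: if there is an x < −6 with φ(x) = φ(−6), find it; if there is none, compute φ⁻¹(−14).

-19/3

Both pieces are strictly increasing (slopes 3 and 2), so each is injective on its own interval.
The left piece maps (−∞, −6) onto (−∞, −13); the right piece maps [−6, ∞) onto [−13, ∞).
These images are disjoint, so no value is attained by both pieces. Thus φ is injective.
Because the two images are disjoint, no x < −6 has φ(x) = φ(−6), so we compute φ⁻¹(−14): −14 lies in (−∞, −13), so solve 3x + 5 = −14: x = (−14 − 5)/3 = −19/3.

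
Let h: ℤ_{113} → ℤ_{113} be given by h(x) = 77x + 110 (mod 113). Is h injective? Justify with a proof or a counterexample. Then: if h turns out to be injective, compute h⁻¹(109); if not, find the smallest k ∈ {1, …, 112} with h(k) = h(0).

If h(s) = h(t), then 77s ≡ 77t (mod 113). Because gcd(77, 113) = 1, we may cancel 77 to get s ≡ t (mod 113).
Thus h is injective.
We now compute 77⁻¹ mod 113 explicitly. Euclid's algorithm: 113 = 1·77 + 36, 77 = 2·36 + 5, 36 = 7·5 + 1; back-substituting gives 1 = 91·77 − 62·113, so 77⁻¹ ≡ 91 (mod 113).
Since h is injective, we find h⁻¹(109): we need 77x ≡ 109 − 110 ≡ 112 (mod 113). Using 77⁻¹ = 91: x ≡ 91·112 = 10192 = 90·113 + 22, so x = 22.
Check: h(22) = 77·22 + 110 = 1804 = 15·113 + 109 ≡ 109 (mod 113).

22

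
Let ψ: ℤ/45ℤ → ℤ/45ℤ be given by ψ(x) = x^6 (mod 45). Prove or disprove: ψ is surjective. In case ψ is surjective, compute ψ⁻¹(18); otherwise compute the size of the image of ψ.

ψ(1) = 1^6 = 1.
ψ(4): Repeated squaring mod 45: 4^1 ≡ 4, 4^2 ≡ 4² = 16, 4^4 ≡ 16² = 256 ≡ 31. Since 6 = 4 + 2, 4^6 ≡ 31·16: 31·16 = 496 ≡ 1. So 4^6 ≡ 1 (mod 45).
So ψ(1) = ψ(4) = 1 while 1 ≠ 4, thus ψ is not injective.
A non-injective map from the 45-element set ℤ/45ℤ to itself takes at most 44 distinct values, so it cannot be surjective. Therefore ψ is not surjective.
Since ψ is not surjective, we determine |image(ψ)|. Computing x^6 mod 45 for each x (by repeated squaring, reducing mod 45 at every step), the values ψ(0), ψ(1), …, ψ(44) are: 0, 1, 19, 9, 1, 10, 36, 19, 19, 36, 10, 1, 9, 19, 1, 0, 1, 19, 9, 1, 10, 36, 19, 19, 36, 10, 1, 9, 19, 1, 0, 1, 19, 9, 1, 10, 36, 19, 19, 36, 10, 1, 9, 19, 1.
The distinct values are {0, 1, 9, 10, 19, 36}; there are 6 of them.

6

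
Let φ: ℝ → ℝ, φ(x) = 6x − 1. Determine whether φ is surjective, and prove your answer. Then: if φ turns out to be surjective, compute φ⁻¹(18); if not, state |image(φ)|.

Recall: φ is surjective if every y in the codomain equals φ(x) for some x in the domain.
For any y ∈ ℝ, x = (y + 1)/6 satisfies φ(x) = y.
Therefore φ is surjective.
Since φ is surjective, we compute φ⁻¹(18) = (18 + 1)/6 = 19/6.

19/6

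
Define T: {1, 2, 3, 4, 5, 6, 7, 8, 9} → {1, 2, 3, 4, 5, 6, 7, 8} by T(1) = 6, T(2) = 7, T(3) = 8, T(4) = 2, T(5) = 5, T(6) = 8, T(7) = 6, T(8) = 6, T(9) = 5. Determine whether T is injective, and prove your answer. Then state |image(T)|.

T(3) = 8 = T(6) with 3 ≠ 6, so T is not injective.
The image of T is {2, 5, 6, 7, 8}, which has 5 elements.

5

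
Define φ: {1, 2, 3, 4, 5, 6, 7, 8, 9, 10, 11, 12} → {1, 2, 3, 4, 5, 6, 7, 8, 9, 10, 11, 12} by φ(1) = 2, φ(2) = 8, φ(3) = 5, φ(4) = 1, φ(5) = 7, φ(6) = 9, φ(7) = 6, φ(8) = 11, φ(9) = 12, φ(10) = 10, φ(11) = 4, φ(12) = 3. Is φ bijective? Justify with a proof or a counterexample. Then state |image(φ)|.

The values 2, 8, 5, 1, 7, 9, 6, 11, 12, 10, 4, 3 are a permutation of {1, 2, 3, 4, 5, 6, 7, 8, 9, 10, 11, 12}: each element appears exactly once.
So φ is injective and surjective, hence bijective.
The image of φ is {1, 2, 3, 4, 5, 6, 7, 8, 9, 10, 11, 12}, which has 12 elements.

12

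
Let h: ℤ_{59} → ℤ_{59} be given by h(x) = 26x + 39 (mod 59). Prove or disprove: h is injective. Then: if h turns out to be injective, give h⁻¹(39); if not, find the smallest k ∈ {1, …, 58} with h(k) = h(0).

0

If h(s) = h(t), then 26s ≡ 26t (mod 59). Because gcd(26, 59) = 1, we may cancel 26 to get s ≡ t (mod 59).
So h is injective.
We now compute 26⁻¹ mod 59 explicitly. Euclid's algorithm: 59 = 2·26 + 7, 26 = 3·7 + 5, 7 = 1·5 + 2, 5 = 2·2 + 1; back-substituting gives 1 = 25·26 − 11·59, so 26⁻¹ ≡ 25 (mod 59).
Since h is injective, we find h⁻¹(39): we need 26x ≡ 39 − 39 ≡ 0 (mod 59). Using 26⁻¹ = 25: x ≡ 25·0 = 0, so x = 0.
Check: h(0) = 26·0 + 39 = 39 ≡ 39 (mod 59).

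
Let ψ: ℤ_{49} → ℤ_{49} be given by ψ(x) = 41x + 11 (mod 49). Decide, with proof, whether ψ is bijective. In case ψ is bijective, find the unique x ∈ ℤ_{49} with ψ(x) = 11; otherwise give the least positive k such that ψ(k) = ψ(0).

If ψ(u) = ψ(v), then 41u ≡ 41v (mod 49). Because gcd(41, 49) = 1, we may cancel 41 to get u ≡ v (mod 49).
We now compute 41⁻¹ mod 49 explicitly. Euclid's algorithm: 49 = 1·41 + 8, 41 = 5·8 + 1; back-substituting gives 1 = 6·41 − 5·49, so 41⁻¹ ≡ 6 (mod 49).
Then y ↦ 6(y − 11) is a two-sided inverse to ψ, so every y ∈ ℤ_{49} has a preimage.
Therefore ψ is bijective.
Since ψ is bijective, we find ψ⁻¹(11): we need 41x ≡ 11 − 11 ≡ 0 (mod 49). Using 41⁻¹ = 6: x ≡ 6·0 = 0, so x = 0.
Check: ψ(0) = 41·0 + 11 = 11 ≡ 11 (mod 49).

0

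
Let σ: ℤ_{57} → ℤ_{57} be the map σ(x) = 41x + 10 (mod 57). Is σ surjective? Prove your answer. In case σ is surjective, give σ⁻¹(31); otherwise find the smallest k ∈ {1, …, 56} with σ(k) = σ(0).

Since gcd(41, 57) = 1, 41 is invertible modulo 57. Euclid's algorithm: 57 = 1·41 + 16, 41 = 2·16 + 9, 16 = 1·9 + 7, 9 = 1·7 + 2, 7 = 3·2 + 1; back-substituting gives 1 = 32·41 − 23·57, so 41⁻¹ ≡ 32 (mod 57).
For any y ∈ ℤ_{57}, x = 32(y − 10) mod 57 satisfies σ(x) = 41·32(y − 10) + 10 ≡ y (since 41·32 ≡ 1 mod 57). So every y has a preimage.
Thus σ is surjective.
Since σ is surjective, we find σ⁻¹(31): we need 41x ≡ 31 − 10 ≡ 21 (mod 57). Using 41⁻¹ = 32: x ≡ 32·21 = 672 = 11·57 + 45, so x = 45.
Check: σ(45) = 41·45 + 10 = 1855 = 32·57 + 31 ≡ 31 (mod 57).

45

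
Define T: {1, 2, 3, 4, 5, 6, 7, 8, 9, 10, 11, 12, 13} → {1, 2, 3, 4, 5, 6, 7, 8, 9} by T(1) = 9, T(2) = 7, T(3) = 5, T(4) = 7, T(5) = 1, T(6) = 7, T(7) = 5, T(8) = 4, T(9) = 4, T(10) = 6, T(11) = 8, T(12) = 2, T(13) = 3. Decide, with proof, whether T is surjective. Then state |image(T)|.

9

Every element of the codomain has a preimage: 1 = T(5), 2 = T(12), 3 = T(13), 4 = T(8), 5 = T(3), 6 = T(10), 7 = T(2), 8 = T(11), 9 = T(1).
Thus T is surjective.
The image of T is {1, 2, 3, 4, 5, 6, 7, 8, 9}, which has 9 elements.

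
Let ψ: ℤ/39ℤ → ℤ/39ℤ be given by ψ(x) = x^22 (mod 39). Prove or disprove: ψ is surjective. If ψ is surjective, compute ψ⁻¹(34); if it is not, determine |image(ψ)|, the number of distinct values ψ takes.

ψ(5): Repeated squaring mod 39: 5^1 ≡ 5, 5^2 ≡ 5² = 25, 5^4 ≡ 25² = 625 ≡ 1, 5^8 ≡ 1² = 1, 5^16 ≡ 1² = 1. Since 22 = 16 + 4 + 2, 5^22 ≡ 1·1·25: 1·1 = 1, then 1·25 = 25. So 5^22 ≡ 25 (mod 39).
ψ(8): Repeated squaring mod 39: 8^1 ≡ 8, 8^2 ≡ 8² = 64 ≡ 25, 8^4 ≡ 25² = 625 ≡ 1, 8^8 ≡ 1² = 1, 8^16 ≡ 1² = 1. Since 22 = 16 + 4 + 2, 8^22 ≡ 1·1·25: 1·1 = 1, then 1·25 = 25. So 8^22 ≡ 25 (mod 39).
So ψ(5) = ψ(8) = 25 while 5 ≠ 8, therefore ψ is not injective.
A non-injective map from the 39-element set ℤ/39ℤ to itself takes at most 38 distinct values, so it cannot be surjective. So ψ is not surjective.
Since ψ is not surjective, we determine |image(ψ)|. Computing x^22 mod 39 for each x (by repeated squaring, reducing mod 39 at every step), the values ψ(0), ψ(1), …, ψ(38) are: 0, 1, 10, 3, 22, 25, 30, 4, 25, 9, 16, 10, 27, 13, 1, 36, 16, 22, 12, 4, 4, 12, 22, 16, 36, 1, 13, 27, 10, 16, 9, 25, 4, 30, 25, 22, 3, 10, 1.
The distinct values are {0, 1, 3, 4, 9, 10, 12, 13, 16, 22, 25, 27, 30, 36}; there are 14 of them.

14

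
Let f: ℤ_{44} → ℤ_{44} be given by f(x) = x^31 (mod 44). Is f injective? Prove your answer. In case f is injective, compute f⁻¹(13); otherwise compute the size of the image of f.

f(0) = 0^31 = 0.
f(22): Repeated squaring mod 44: 22^1 ≡ 22, 22^2 ≡ 22² = 484 ≡ 0, 22^4 ≡ 0² = 0, 22^8 ≡ 0² = 0, 22^16 ≡ 0² = 0. Since 31 = 16 + 8 + 4 + 2 + 1, 22^31 ≡ 0·0·0·0·22: 0·0 = 0, then 0·0 = 0, then 0·0 = 0, then 0·22 = 0. So 22^31 ≡ 0 (mod 44).
So f(0) = f(22) = 0 while 0 ≠ 22, hence f is not injective.
Since f is not injective, we determine |image(f)|. Computing x^31 mod 44 for each x (by repeated squaring, reducing mod 44 at every step), the values f(0), f(1), …, f(43) are: 0, 1, 24, 3, 4, 5, 28, 7, 8, 9, 32, 11, 12, 13, 36, 15, 16, 17, 40, 19, 20, 21, 0, 23, 24, 25, 4, 27, 28, 29, 8, 31, 32, 33, 12, 35, 36, 37, 16, 39, 40, 41, 20, 43.
The distinct values are {0, 1, 3, 4, 5, 7, 8, 9, 11, 12, 13, 15, 16, 17, 19, 20, 21, 23, 24, 25, 27, 28, 29, 31, 32, 33, 35, 36, 37, 39, 40, 41, 43}; there are 33 of them.

33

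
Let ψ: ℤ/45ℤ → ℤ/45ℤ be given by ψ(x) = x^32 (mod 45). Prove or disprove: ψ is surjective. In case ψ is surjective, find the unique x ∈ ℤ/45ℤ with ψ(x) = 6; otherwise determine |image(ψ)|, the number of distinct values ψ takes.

ψ(3): Repeated squaring mod 45: 3^1 ≡ 3, 3^2 ≡ 3² = 9, 3^4 ≡ 9² = 81 ≡ 36, 3^8 ≡ 36² = 1296 ≡ 36, 3^16 ≡ 36² = 1296 ≡ 36, 3^32 ≡ 36² = 1296 ≡ 36. So 3^32 ≡ 36 (mod 45).
ψ(6): Repeated squaring mod 45: 6^1 ≡ 6, 6^2 ≡ 6² = 36, 6^4 ≡ 36² = 1296 ≡ 36, 6^8 ≡ 36² = 1296 ≡ 36, 6^16 ≡ 36² = 1296 ≡ 36, 6^32 ≡ 36² = 1296 ≡ 36. So 6^32 ≡ 36 (mod 45).
So ψ(3) = ψ(6) = 36 while 3 ≠ 6, hence ψ is not injective.
A non-injective map from the 45-element set ℤ/45ℤ to itself takes at most 44 distinct values, so it cannot be surjective. Therefore ψ is not surjective.
Since ψ is not surjective, we determine |image(ψ)|. Computing x^32 mod 45 for each x (by repeated squaring, reducing mod 45 at every step), the values ψ(0), ψ(1), …, ψ(44) are: 0, 1, 31, 36, 16, 25, 36, 31, 1, 36, 10, 31, 36, 16, 16, 0, 31, 1, 36, 1, 40, 36, 16, 16, 36, 40, 1, 36, 1, 31, 0, 16, 16, 36, 31, 10, 36, 1, 31, 36, 25, 16, 36, 31, 1.
The distinct values are {0, 1, 10, 16, 25, 31, 36, 40}; there are 8 of them.

8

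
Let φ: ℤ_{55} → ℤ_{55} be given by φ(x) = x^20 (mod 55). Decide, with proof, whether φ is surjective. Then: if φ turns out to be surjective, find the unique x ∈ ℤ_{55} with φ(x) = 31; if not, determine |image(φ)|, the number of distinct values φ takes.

φ(1) = 1^20 = 1.
φ(2): Repeated squaring mod 55: 2^1 ≡ 2, 2^2 ≡ 2² = 4, 2^4 ≡ 4² = 16, 2^8 ≡ 16² = 256 ≡ 36, 2^16 ≡ 36² = 1296 ≡ 31. Since 20 = 16 + 4, 2^20 ≡ 31·16: 31·16 = 496 ≡ 1. So 2^20 ≡ 1 (mod 55).
So φ(1) = φ(2) = 1 while 1 ≠ 2, therefore φ is not injective.
A non-injective map from the 55-element set ℤ_{55} to itself takes at most 54 distinct values, so it cannot be surjective. Therefore φ is not surjective.
Since φ is not surjective, we determine |image(φ)|. Computing x^20 mod 55 for each x (by repeated squaring, reducing mod 55 at every step), the values φ(0), φ(1), …, φ(54) are: 0, 1, 1, 1, 1, 45, 1, 1, 1, 1, 45, 11, 1, 1, 1, 45, 1, 1, 1, 1, 45, 1, 11, 1, 1, 45, 1, 1, 1, 1, 45, 1, 1, 11, 1, 45, 1, 1, 1, 1, 45, 1, 1, 1, 11, 45, 1, 1, 1, 1, 45, 1, 1, 1, 1.
The distinct values are {0, 1, 11, 45}; there are 4 of them.

4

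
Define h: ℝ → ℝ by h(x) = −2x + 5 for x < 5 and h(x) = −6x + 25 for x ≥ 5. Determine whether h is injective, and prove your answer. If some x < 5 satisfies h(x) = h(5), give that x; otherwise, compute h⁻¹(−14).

13/2

Both pieces are strictly decreasing (slopes −2 and −6), so each is injective on its own interval.
The left piece maps (−∞, 5) onto (−5, ∞); the right piece maps [5, ∞) onto (−∞, −5].
These images are disjoint, so no value is attained by both pieces. Thus h is injective.
Because the two images are disjoint, no x < 5 has h(x) = h(5), so we compute h⁻¹(−14): −14 lies in (−∞, −5], so solve −6x + 25 = −14: x = (−14 − 25)/(−6) = 13/2.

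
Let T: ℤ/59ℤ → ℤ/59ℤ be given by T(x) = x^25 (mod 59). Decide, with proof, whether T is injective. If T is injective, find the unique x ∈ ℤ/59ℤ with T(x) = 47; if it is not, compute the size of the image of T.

13

Since 59 is prime, the nonzero elements of ℤ/59ℤ form a cyclic group of order 58.
As gcd(25, 58) = 1, raising to the 25th power is a bijection on this group: if x_1^25 ≡ x_2^25 then (x_1x_2^{−1})^25 = 1, and the only element of order dividing gcd(25, 58) = 1 is 1, so x_1 = x_2.
With T(0) = 0 this makes T injective on all of ℤ/59ℤ, hence bijective (finite equal-size domain and codomain). In particular T is injective.
Since T is injective, we find the preimage of 47. The inverse of x ↦ x^25 on (ℤ/59ℤ)^× is x ↦ x^7, because 25·7 = 175 = 3·58 + 1 ≡ 1 (mod 58) and x^{58} = 1 for x ≠ 0 (Fermat). So T⁻¹(47) = 47^7 mod 59.
Repeated squaring mod 59: 47^1 ≡ 47, 47^2 ≡ 47² = 2209 ≡ 26, 47^4 ≡ 26² = 676 ≡ 27. Since 7 = 4 + 2 + 1, 47^7 ≡ 27·26·47: 27·26 = 702 ≡ 53, then 53·47 = 2491 ≡ 13. So 47^7 ≡ 13 (mod 59).
Hence T⁻¹(47) = 13.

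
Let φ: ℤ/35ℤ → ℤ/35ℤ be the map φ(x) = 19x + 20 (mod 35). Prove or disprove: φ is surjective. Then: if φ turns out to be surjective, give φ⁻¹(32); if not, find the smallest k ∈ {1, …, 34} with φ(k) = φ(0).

8

Since gcd(19, 35) = 1, 19 is invertible modulo 35. Euclid's algorithm: 35 = 1·19 + 16, 19 = 1·16 + 3, 16 = 5·3 + 1; back-substituting gives 1 = 24·19 − 13·35, so 19⁻¹ ≡ 24 (mod 35).
Then y ↦ 24(y − 20) is a two-sided inverse to φ, so every y ∈ ℤ/35ℤ has a preimage.
Thus φ is surjective.
Since φ is surjective, we find φ⁻¹(32): we need 19x ≡ 32 − 20 ≡ 12 (mod 35). Using 19⁻¹ = 24: x ≡ 24·12 = 288 = 8·35 + 8, so x = 8.
Check: φ(8) = 19·8 + 20 = 172 = 4·35 + 32 ≡ 32 (mod 35).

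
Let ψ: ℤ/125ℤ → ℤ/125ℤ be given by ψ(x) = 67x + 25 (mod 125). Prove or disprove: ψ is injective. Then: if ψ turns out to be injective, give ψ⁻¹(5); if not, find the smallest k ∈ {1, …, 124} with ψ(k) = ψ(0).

65

If ψ(a) = ψ(b), then 67a ≡ 67b (mod 125). Because gcd(67, 125) = 1, we may cancel 67 to get a ≡ b (mod 125).
Hence ψ is injective.
We now compute 67⁻¹ mod 125 explicitly. Euclid's algorithm: 125 = 1·67 + 58, 67 = 1·58 + 9, 58 = 6·9 + 4, 9 = 2·4 + 1; back-substituting gives 1 = 28·67 − 15·125, so 67⁻¹ ≡ 28 (mod 125).
Since ψ is injective, we compute ψ⁻¹(5): solve 67x + 25 ≡ 5 (mod 125), i.e. 67x ≡ 105 (mod 125).
Multiplying by 67⁻¹ = 28 gives x ≡ 28·105 = 2940 = 23·125 + 65 ≡ 65 (mod 125).
Check: ψ(65) = 67·65 + 25 = 4380 = 35·125 + 5 ≡ 5 (mod 125).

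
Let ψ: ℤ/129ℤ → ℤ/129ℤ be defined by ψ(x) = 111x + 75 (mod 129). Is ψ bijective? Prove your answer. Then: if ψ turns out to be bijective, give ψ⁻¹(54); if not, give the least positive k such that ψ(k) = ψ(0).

We have gcd(111, 129) = 3 > 1. Taking a = 0 and b = 43: ψ(0) = 75 and ψ(43) = 111·43 + 75 = 4848 ≡ 75 (mod 129).
So ψ(0) = ψ(43) while 0 ≠ 43, so ψ is not injective, hence not bijective.
Since ψ is not bijective, we find the least positive k with ψ(k) = ψ(0): this means 111k ≡ 0 (mod 129), i.e. 129 ∣ 111k. Since gcd(111, 129) = 3, dividing through by 3 this holds exactly when 43 ∣ 37k, and as gcd(37, 43) = 1, exactly when 43 ∣ k.
The smallest positive such k is 43.

43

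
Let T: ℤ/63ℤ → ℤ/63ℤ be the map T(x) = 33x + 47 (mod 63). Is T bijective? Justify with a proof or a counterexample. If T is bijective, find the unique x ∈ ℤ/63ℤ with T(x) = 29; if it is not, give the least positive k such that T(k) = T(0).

We have gcd(33, 63) = 3 > 1. Taking u = 0 and v = 21: T(0) = 47 and T(21) = 33·21 + 47 = 740 ≡ 47 (mod 63).
So T(0) = T(21) while 0 ≠ 21, thus T is not injective, hence not bijective.
Since T is not bijective, we find the least positive k with T(k) = T(0): this means 33k ≡ 0 (mod 63), i.e. 63 ∣ 33k. Since gcd(33, 63) = 3, dividing through by 3 this holds exactly when 21 ∣ 11k, and as gcd(11, 21) = 1, exactly when 21 ∣ k.
The smallest positive such k is 21.

21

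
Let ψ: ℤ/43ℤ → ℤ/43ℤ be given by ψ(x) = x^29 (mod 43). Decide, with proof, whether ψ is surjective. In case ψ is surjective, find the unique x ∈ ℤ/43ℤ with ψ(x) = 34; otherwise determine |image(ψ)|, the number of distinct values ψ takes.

20

Since 43 is prime, the nonzero elements of ℤ/43ℤ form a cyclic group of order 42.
As gcd(29, 42) = 1, raising to the 29th power is a bijection on this group: if a^29 ≡ b^29 then (ab^{−1})^29 = 1, and the only element of order dividing gcd(29, 42) = 1 is 1, so a = b.
With ψ(0) = 0 this makes ψ injective on all of ℤ/43ℤ, hence bijective (finite equal-size domain and codomain). In particular ψ is surjective.
Since ψ is surjective, we find the preimage of 34. The inverse of x ↦ x^29 on (ℤ/43ℤ)^× is x ↦ x^29, because 29·29 = 841 = 20·42 + 1 ≡ 1 (mod 42) and x^{42} = 1 for x ≠ 0 (Fermat). So ψ⁻¹(34) = 34^29 mod 43.
Repeated squaring mod 43: 34^1 ≡ 34, 34^2 ≡ 34² = 1156 ≡ 38, 34^4 ≡ 38² = 1444 ≡ 25, 34^8 ≡ 25² = 625 ≡ 23, 34^16 ≡ 23² = 529 ≡ 13. Since 29 = 16 + 8 + 4 + 1, 34^29 ≡ 13·23·25·34: 13·23 = 299 ≡ 41, then 41·25 = 1025 ≡ 36, then 36·34 = 1224 ≡ 20. So 34^29 ≡ 20 (mod 43).
Hence ψ⁻¹(34) = 20.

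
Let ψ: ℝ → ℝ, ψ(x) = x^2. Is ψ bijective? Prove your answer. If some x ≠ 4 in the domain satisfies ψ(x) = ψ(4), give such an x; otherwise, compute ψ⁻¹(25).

-4

ψ(4) = 16 = (−4)^2 = ψ(−4) (since 2 is even), with 4 ≠ −4. So ψ is not injective, hence not bijective.
For the follow-up, such an x exists: taking x = −4 ∈ ℝ gives ψ(−4) = 16 = ψ(4) with −4 ≠ 4.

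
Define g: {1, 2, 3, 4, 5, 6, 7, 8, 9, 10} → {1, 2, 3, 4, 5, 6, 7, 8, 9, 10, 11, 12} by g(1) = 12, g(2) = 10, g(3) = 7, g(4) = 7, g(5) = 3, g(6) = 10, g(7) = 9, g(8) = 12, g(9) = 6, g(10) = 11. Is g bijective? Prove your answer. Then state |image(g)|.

7

g(3) = 7 = g(4) with 3 ≠ 4, so g is not injective, hence not bijective.
The image of g is {3, 6, 7, 9, 10, 11, 12}, which has 7 elements.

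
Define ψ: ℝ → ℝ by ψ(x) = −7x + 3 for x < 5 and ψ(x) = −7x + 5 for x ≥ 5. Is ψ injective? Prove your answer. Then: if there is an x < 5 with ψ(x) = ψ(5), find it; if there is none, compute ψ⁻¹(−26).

Both pieces are strictly decreasing (slopes −7 and −7), so each is injective on its own interval.
The left piece maps (−∞, 5) onto (−32, ∞); the right piece maps [5, ∞) onto (−∞, −30].
These images overlap. In particular ψ(5) = −30 (right piece), and solving −7x + 3 = −30 on the left piece gives x = 33/7 < 5.
So ψ(33/7) = ψ(5) with 33/7 ≠ 5, and ψ is not injective. This x = 33/7 is the requested value below 5.

33/7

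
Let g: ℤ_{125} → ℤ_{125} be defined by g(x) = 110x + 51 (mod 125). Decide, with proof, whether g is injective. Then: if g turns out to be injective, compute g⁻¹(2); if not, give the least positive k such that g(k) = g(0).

25

We have gcd(110, 125) = 5 > 1. Taking a = 0 and b = 25: g(0) = 51 and g(25) = 110·25 + 51 = 2801 ≡ 51 (mod 125).
So g(0) = g(25) while 0 ≠ 25, so g is not injective.
Since g is not injective, we find the least positive k with g(k) = g(0): this means 110k ≡ 0 (mod 125), i.e. 125 ∣ 110k. Since gcd(110, 125) = 5, dividing through by 5 this holds exactly when 25 ∣ 22k, and as gcd(22, 25) = 1, exactly when 25 ∣ k.
The smallest positive such k is 25.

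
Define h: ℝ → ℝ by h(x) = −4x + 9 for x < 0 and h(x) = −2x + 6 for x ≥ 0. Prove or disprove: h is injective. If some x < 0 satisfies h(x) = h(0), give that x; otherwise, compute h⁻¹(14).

-5/4

Both pieces are strictly decreasing (slopes −4 and −2), so each is injective on its own interval.
The left piece maps (−∞, 0) onto (9, ∞); the right piece maps [0, ∞) onto (−∞, 6].
These images are disjoint, so no value is attained by both pieces. Thus h is injective.
Because the two images are disjoint, no x < 0 has h(x) = h(0), so we compute h⁻¹(14): 14 lies in (9, ∞), so solve −4x + 9 = 14: x = (14 − 9)/(−4) = −5/4.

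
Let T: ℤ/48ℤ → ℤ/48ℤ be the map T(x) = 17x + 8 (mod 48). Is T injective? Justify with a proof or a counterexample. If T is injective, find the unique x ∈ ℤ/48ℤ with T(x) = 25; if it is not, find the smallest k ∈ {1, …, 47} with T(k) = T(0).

Suppose T(u) = T(v) in ℤ/48ℤ. Then 17u + 8 ≡ 17v + 8 (mod 48), therefore 17(u − v) ≡ 0 (mod 48).
Since gcd(17, 48) = 1, 17 is invertible modulo 48, hence u − v ≡ 0 (mod 48), i.e. u = v.
So T is injective.
We now compute 17⁻¹ mod 48 explicitly. Euclid's algorithm: 48 = 2·17 + 14, 17 = 1·14 + 3, 14 = 4·3 + 2, 3 = 1·2 + 1; back-substituting gives 1 = 17·17 − 6·48, so 17⁻¹ ≡ 17 (mod 48).
Since T is injective, we compute T⁻¹(25): solve 17x + 8 ≡ 25 (mod 48), i.e. 17x ≡ 17 (mod 48).
Multiplying by 17⁻¹ = 17 gives x ≡ 17·17 = 289 = 6·48 + 1 ≡ 1 (mod 48).
Check: T(1) = 17·1 + 8 = 25 ≡ 25 (mod 48).

1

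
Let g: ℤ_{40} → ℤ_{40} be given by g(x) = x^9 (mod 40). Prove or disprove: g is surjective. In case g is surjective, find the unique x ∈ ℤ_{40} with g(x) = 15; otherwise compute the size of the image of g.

g(0) = 0^9 = 0.
g(10): Repeated squaring mod 40: 10^1 ≡ 10, 10^2 ≡ 10² = 100 ≡ 20, 10^4 ≡ 20² = 400 ≡ 0, 10^8 ≡ 0² = 0. Since 9 = 8 + 1, 10^9 ≡ 0·10: 0·10 = 0. So 10^9 ≡ 0 (mod 40).
So g(0) = g(10) = 0 while 0 ≠ 10, hence g is not injective.
A non-injective map from the 40-element set ℤ_{40} to itself takes at most 39 distinct values, so it cannot be surjective. Thus g is not surjective.
Since g is not surjective, we determine |image(g)|. Computing x^9 mod 40 for each x (by repeated squaring, reducing mod 40 at every step), the values g(0), g(1), …, g(39) are: 0, 1, 32, 3, 24, 5, 16, 7, 8, 9, 0, 11, 32, 13, 24, 15, 16, 17, 8, 19, 0, 21, 32, 23, 24, 25, 16, 27, 8, 29, 0, 31, 32, 33, 24, 35, 16, 37, 8, 39.
The distinct values are {0, 1, 3, 5, 7, 8, 9, 11, 13, 15, 16, 17, 19, 21, 23, 24, 25, 27, 29, 31, 32, 33, 35, 37, 39}; there are 25 of them.

25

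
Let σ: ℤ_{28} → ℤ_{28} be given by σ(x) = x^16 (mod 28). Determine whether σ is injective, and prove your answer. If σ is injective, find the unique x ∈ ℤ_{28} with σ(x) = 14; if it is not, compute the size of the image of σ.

σ(6): Repeated squaring mod 28: 6^1 ≡ 6, 6^2 ≡ 6² = 36 ≡ 8, 6^4 ≡ 8² = 64 ≡ 8, 6^8 ≡ 8² = 64 ≡ 8, 6^16 ≡ 8² = 64 ≡ 8. So 6^16 ≡ 8 (mod 28).
σ(8): Repeated squaring mod 28: 8^1 ≡ 8, 8^2 ≡ 8² = 64 ≡ 8, 8^4 ≡ 8² = 64 ≡ 8, 8^8 ≡ 8² = 64 ≡ 8, 8^16 ≡ 8² = 64 ≡ 8. So 8^16 ≡ 8 (mod 28).
So σ(6) = σ(8) = 8 while 6 ≠ 8, therefore σ is not injective.
Since σ is not injective, we determine |image(σ)|. Computing x^16 mod 28 for each x (by repeated squaring, reducing mod 28 at every step), the values σ(0), σ(1), …, σ(27) are: 0, 1, 16, 25, 4, 9, 8, 21, 8, 9, 4, 25, 16, 1, 0, 1, 16, 25, 4, 9, 8, 21, 8, 9, 4, 25, 16, 1.
The distinct values are {0, 1, 4, 8, 9, 16, 21, 25}; there are 8 of them.

8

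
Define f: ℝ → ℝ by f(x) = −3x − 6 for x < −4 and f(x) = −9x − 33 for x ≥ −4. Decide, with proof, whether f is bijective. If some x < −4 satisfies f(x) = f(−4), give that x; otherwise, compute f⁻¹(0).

Both pieces are strictly decreasing (slopes −3 and −9), so each is injective on its own interval.
The left piece maps (−∞, −4) onto (6, ∞); the right piece maps [−4, ∞) onto (−∞, 3].
The images leave a gap (6 has no preimage), so f is not surjective, hence not bijective.
Because the two images are disjoint, no x < −4 has f(x) = f(−4), so we compute f⁻¹(0): 0 lies in (−∞, 3], so solve −9x − 33 = 0: x = (0 + 33)/(−9) = −11/3.

-11/3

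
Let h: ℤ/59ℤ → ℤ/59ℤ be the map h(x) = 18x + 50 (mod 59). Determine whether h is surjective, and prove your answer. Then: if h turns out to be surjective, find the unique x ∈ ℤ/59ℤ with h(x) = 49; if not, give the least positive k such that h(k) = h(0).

Since gcd(18, 59) = 1, 18 is invertible modulo 59. Euclid's algorithm: 59 = 3·18 + 5, 18 = 3·5 + 3, 5 = 1·3 + 2, 3 = 1·2 + 1; back-substituting gives 1 = 23·18 − 7·59, so 18⁻¹ ≡ 23 (mod 59).
For any y ∈ ℤ/59ℤ, x = 23(y − 50) mod 59 satisfies h(x) = 18·23(y − 50) + 50 ≡ y (since 18·23 ≡ 1 mod 59). So every y has a preimage.
Therefore h is surjective.
Since h is surjective, we compute h⁻¹(49): solve 18x + 50 ≡ 49 (mod 59), i.e. 18x ≡ 58 (mod 59).
Multiplying by 18⁻¹ = 23 gives x ≡ 23·58 = 1334 = 22·59 + 36 ≡ 36 (mod 59).
Check: h(36) = 18·36 + 50 = 698 = 11·59 + 49 ≡ 49 (mod 59).

36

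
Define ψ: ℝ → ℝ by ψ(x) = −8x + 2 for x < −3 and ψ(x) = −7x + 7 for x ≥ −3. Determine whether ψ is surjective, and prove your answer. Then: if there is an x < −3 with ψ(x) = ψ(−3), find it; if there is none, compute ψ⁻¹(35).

-13/4

Both pieces are strictly decreasing (slopes −8 and −7), so each is injective on its own interval.
The left piece maps (−∞, −3) onto (26, ∞); the right piece maps [−3, ∞) onto (−∞, 28].
The union (26, ∞) ∪ (−∞, 28] covers ℝ, so ψ is surjective.
For the follow-up: the images overlap, so an x < −3 with ψ(x) = ψ(−3) exists. ψ(−3) = 28; solving −8x + 2 = 28 for x < −3 gives x = (28 − 2)/(−8) = −13/4.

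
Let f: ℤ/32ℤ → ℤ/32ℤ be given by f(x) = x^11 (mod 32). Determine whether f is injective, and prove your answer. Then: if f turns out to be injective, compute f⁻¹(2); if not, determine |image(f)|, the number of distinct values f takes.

17

f(0) = 0^11 = 0.
f(2): Repeated squaring mod 32: 2^1 ≡ 2, 2^2 ≡ 2² = 4, 2^4 ≡ 4² = 16, 2^8 ≡ 16² = 256 ≡ 0. Since 11 = 8 + 2 + 1, 2^11 ≡ 0·4·2: 0·4 = 0, then 0·2 = 0. So 2^11 ≡ 0 (mod 32).
So f(0) = f(2) = 0 while 0 ≠ 2, hence f is not injective.
Since f is not injective, we determine |image(f)|. Computing x^11 mod 32 for each x (by repeated squaring, reducing mod 32 at every step), the values f(0), f(1), …, f(31) are: 0, 1, 0, 27, 0, 29, 0, 23, 0, 25, 0, 19, 0, 21, 0, 15, 0, 17, 0, 11, 0, 13, 0, 7, 0, 9, 0, 3, 0, 5, 0, 31.
The distinct values are {0, 1, 3, 5, 7, 9, 11, 13, 15, 17, 19, 21, 23, 25, 27, 29, 31}; there are 17 of them.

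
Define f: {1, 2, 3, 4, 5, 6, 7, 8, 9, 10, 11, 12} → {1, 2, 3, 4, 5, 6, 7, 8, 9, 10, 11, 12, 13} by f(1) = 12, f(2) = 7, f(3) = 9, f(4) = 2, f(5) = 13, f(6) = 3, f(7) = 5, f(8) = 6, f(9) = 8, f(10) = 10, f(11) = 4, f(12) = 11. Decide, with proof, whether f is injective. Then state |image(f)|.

12

The values f(1), …, f(12) are 12, 7, 9, 2, 13, 3, 5, 6, 8, 10, 4, 11 — all distinct.
So f(s) = f(t) only when s = t, and f is injective.
The image of f is {2, 3, 4, 5, 6, 7, 8, 9, 10, 11, 12, 13}, which has 12 elements.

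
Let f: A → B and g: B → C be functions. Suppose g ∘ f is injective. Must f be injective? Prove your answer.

Suppose f(x_1) = f(x_2). Applying g: (g ∘ f)(x_1) = (g ∘ f)(x_2). Since g ∘ f is injective, x_1 = x_2. So f is injective.

injective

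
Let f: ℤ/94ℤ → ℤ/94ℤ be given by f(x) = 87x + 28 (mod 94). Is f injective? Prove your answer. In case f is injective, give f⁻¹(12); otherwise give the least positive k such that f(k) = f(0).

56

If f(x_1) = f(x_2), then 87x_1 ≡ 87x_2 (mod 94). Because gcd(87, 94) = 1, we may cancel 87 to get x_1 ≡ x_2 (mod 94).
Hence f is injective.
We now compute 87⁻¹ mod 94 explicitly. Euclid's algorithm: 94 = 1·87 + 7, 87 = 12·7 + 3, 7 = 2·3 + 1; back-substituting gives 1 = 67·87 − 62·94, so 87⁻¹ ≡ 67 (mod 94).
Since f is injective, we compute f⁻¹(12): solve 87x + 28 ≡ 12 (mod 94), i.e. 87x ≡ 78 (mod 94).
Multiplying by 87⁻¹ = 67 gives x ≡ 67·78 = 5226 = 55·94 + 56 ≡ 56 (mod 94).
Check: f(56) = 87·56 + 28 = 4900 = 52·94 + 12 ≡ 12 (mod 94).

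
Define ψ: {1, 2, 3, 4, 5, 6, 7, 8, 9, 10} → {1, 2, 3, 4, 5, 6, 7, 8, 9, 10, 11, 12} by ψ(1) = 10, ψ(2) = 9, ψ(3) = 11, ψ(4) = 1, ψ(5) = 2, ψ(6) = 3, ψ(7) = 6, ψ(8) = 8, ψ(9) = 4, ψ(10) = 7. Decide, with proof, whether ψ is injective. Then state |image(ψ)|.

10

The values ψ(1), …, ψ(10) are 10, 9, 11, 1, 2, 3, 6, 8, 4, 7 — all distinct.
So ψ(u) = ψ(v) only when u = v, and ψ is injective.
The image of ψ is {1, 2, 3, 4, 6, 7, 8, 9, 10, 11}, which has 10 elements.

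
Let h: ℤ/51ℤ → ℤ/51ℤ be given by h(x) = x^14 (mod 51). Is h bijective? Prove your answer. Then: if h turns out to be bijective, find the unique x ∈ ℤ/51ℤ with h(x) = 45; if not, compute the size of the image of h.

h(7): Repeated squaring mod 51: 7^1 ≡ 7, 7^2 ≡ 7² = 49, 7^4 ≡ 49² = 2401 ≡ 4, 7^8 ≡ 4² = 16. Since 14 = 8 + 4 + 2, 7^14 ≡ 16·4·49: 16·4 = 64 ≡ 13, then 13·49 = 637 ≡ 25. So 7^14 ≡ 25 (mod 51).
h(10): Repeated squaring mod 51: 10^1 ≡ 10, 10^2 ≡ 10² = 100 ≡ 49, 10^4 ≡ 49² = 2401 ≡ 4, 10^8 ≡ 4² = 16. Since 14 = 8 + 4 + 2, 10^14 ≡ 16·4·49: 16·4 = 64 ≡ 13, then 13·49 = 637 ≡ 25. So 10^14 ≡ 25 (mod 51).
So h(7) = h(10) = 25 while 7 ≠ 10, therefore h is not injective, hence not bijective.
Since h is not bijective, we determine |image(h)|. Computing x^14 mod 51 for each x (by repeated squaring, reducing mod 51 at every step), the values h(0), h(1), …, h(50) are: 0, 1, 13, 36, 16, 49, 9, 25, 4, 21, 25, 43, 15, 16, 19, 30, 1, 34, 18, 13, 19, 33, 49, 43, 42, 4, 4, 42, 43, 49, 33, 19, 13, 18, 34, 1, 30, 19, 16, 15, 43, 25, 21, 4, 25, 9, 49, 16, 36, 13, 1.
The distinct values are {0, 1, 4, 9, 13, 15, 16, 18, 19, 21, 25, 30, 33, 34, 36, 42, 43, 49}; there are 18 of them.

18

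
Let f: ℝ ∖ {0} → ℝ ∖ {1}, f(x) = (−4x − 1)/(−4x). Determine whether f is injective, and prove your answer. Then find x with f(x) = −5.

Suppose f(x_1) = f(x_2). Cross-multiplying: (−4x_1 − 1)(−4x_2) = (−4x_2 − 1)(−4x_1).
Expanding both sides and cancelling the symmetric terms leaves −4·(x_1 − x_2) = 0. Since −4 ≠ 0, x_1 = x_2. So f is injective.
Solving f(x) = −5: cross-multiplying gives −4x − 1 = −5(−4x), which rearranges to −24x = 1, so x = −1/24.

-1/24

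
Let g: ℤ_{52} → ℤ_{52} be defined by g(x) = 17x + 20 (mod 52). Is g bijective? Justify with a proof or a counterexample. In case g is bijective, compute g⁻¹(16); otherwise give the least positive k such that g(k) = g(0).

If g(a) = g(b), then 17a ≡ 17b (mod 52). Because gcd(17, 52) = 1, we may cancel 17 to get a ≡ b (mod 52).
We now compute 17⁻¹ mod 52 explicitly. Euclid's algorithm: 52 = 3·17 + 1; back-substituting gives 1 = 49·17 − 16·52, so 17⁻¹ ≡ 49 (mod 52).
For any y ∈ ℤ_{52}, x = 49(y − 20) mod 52 satisfies g(x) = 17·49(y − 20) + 20 ≡ y (since 17·49 ≡ 1 mod 52). So every y has a preimage.
Therefore g is bijective.
Since g is bijective, we find g⁻¹(16): we need 17x ≡ 16 − 20 ≡ 48 (mod 52). Using 17⁻¹ = 49: x ≡ 49·48 = 2352 = 45·52 + 12, so x = 12.
Check: g(12) = 17·12 + 20 = 224 = 4·52 + 16 ≡ 16 (mod 52).

12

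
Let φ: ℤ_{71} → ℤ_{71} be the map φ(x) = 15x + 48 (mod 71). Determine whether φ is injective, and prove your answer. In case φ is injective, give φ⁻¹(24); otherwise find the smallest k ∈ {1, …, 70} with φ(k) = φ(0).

41

Suppose φ(x_1) = φ(x_2) in ℤ_{71}. Then 15x_1 + 48 ≡ 15x_2 + 48 (mod 71), hence 15(x_1 − x_2) ≡ 0 (mod 71).
Since gcd(15, 71) = 1, 15 is invertible modulo 71, hence x_1 − x_2 ≡ 0 (mod 71), i.e. x_1 = x_2.
So φ is injective.
We now compute 15⁻¹ mod 71 explicitly. Euclid's algorithm: 71 = 4·15 + 11, 15 = 1·11 + 4, 11 = 2·4 + 3, 4 = 1·3 + 1; back-substituting gives 1 = 19·15 − 4·71, so 15⁻¹ ≡ 19 (mod 71).
Since φ is injective, we compute φ⁻¹(24): solve 15x + 48 ≡ 24 (mod 71), i.e. 15x ≡ 47 (mod 71).
Multiplying by 15⁻¹ = 19 gives x ≡ 19·47 = 893 = 12·71 + 41 ≡ 41 (mod 71).
Check: φ(41) = 15·41 + 48 = 663 = 9·71 + 24 ≡ 24 (mod 71).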